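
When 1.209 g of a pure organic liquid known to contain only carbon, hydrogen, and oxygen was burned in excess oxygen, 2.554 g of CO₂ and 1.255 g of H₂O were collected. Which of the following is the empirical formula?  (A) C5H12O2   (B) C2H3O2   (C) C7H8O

mol C = 2.554 g CO₂ ÷ 44.009 g/mol = 0.058034 mol
mol H = 2 × 1.255 g H₂O ÷ 18.015 g/mol = 0.13933 mol
mass O = 1.209 − (0.69704 + 0.14044) = 0.37152 g → mol O = 0.37152 ÷ 15.999 = 0.023221 mol
Divide by the smallest (0.023221 mol): C 2.499, H 6.000, O 1.000
Multiplying each by 2 gives whole numbers: C 5.00, H 12.00, O 2.00

(A) C5H12O2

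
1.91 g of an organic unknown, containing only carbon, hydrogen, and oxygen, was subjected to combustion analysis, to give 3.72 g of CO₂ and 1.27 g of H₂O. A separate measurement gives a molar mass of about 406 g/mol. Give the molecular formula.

C18H30O10

mol C = 3.72 g CO₂ ÷ 44.009 g/mol = 0.08453 mol
mol H = 2 × 1.27 g H₂O ÷ 18.015 g/mol = 0.1410 mol
mass O = 1.91 − (1.015 + 0.1421) = 0.7526 g → mol O = 0.7526 ÷ 15.999 = 0.04704 mol
Divide by the smallest (0.04704 mol): C 1.797, H 2.997, O 1.000
Multiplying each by 5 gives whole numbers: C 8.98, H 14.99, O 5.00
Empirical formula: C9H15O5
Empirical-formula mass = 203.21 g/mol; 406 ÷ 203.21 ≈ 2, so the molecular formula is C18H30O10.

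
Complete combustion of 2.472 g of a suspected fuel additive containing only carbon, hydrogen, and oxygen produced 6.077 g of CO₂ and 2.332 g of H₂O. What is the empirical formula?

mol C = 6.077 g CO₂ ÷ 44.009 g/mol = 0.13809 mol
mol H = 2 × 2.332 g H₂O ÷ 18.015 g/mol = 0.25890 mol
mass O = 2.472 − (1.6585 + 0.26097) = 0.55249 g → mol O = 0.55249 ÷ 15.999 = 0.034533 mol
Divide by the smallest (0.034533 mol): C 3.999, H 7.497, O 1.000
Multiplying each by 2 gives whole numbers: C 8.00, H 14.99, O 2.00

C8H15O2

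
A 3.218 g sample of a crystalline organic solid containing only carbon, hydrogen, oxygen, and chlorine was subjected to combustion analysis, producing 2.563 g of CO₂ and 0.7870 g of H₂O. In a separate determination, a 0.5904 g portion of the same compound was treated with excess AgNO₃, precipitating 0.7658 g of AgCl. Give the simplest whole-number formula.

C2H3ClO3

mol C = 2.563 g CO₂ ÷ 44.009 g/mol = 0.058238 mol
mol H = 2 × 0.7870 g H₂O ÷ 18.015 g/mol = 0.087372 mol
From the AgCl data: mol Cl per gram of compound = (0.7658 ÷ 143.318) ÷ 0.5904 = 0.0090504 mol/g, so in the 3.218 g combustion sample mol Cl = 0.029124 mol
mass O = 3.218 − (0.69950 + 0.088071 + 1.0325) = 1.3980 g → mol O = 1.3980 ÷ 15.999 = 0.087379 mol
Divide by the smallest (0.029124 mol): C 2.000, H 3.000, Cl 1.000, O 3.000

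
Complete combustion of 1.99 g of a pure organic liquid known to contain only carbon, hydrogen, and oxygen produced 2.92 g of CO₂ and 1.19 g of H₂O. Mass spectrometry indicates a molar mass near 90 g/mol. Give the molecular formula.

mol C = 2.92 g CO₂ ÷ 44.009 g/mol = 0.06635 mol
mol H = 2 × 1.19 g H₂O ÷ 18.015 g/mol = 0.1321 mol
mass O = 1.99 − (0.7969 + 0.1332) = 1.060 g → mol O = 1.060 ÷ 15.999 = 0.06625 mol
Divide by the smallest (0.06625 mol): C 1.002, H 1.994, O 1.000
Empirical formula: CH2O
Empirical-formula mass = 30.03 g/mol; 90 ÷ 30.03 ≈ 3, so the molecular formula is C3H6O3.

C3H6O3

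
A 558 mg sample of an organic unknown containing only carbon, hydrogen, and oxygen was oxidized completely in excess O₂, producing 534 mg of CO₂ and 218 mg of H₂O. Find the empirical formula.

mol C = 0.534 g CO₂ ÷ 44.009 g/mol = 0.01213 mol
mol H = 2 × 0.218 g H₂O ÷ 18.015 g/mol = 0.02420 mol
mass O = 0.558 − (0.1457 + 0.02440) = 0.3879 g → mol O = 0.3879 ÷ 15.999 = 0.02424 mol
Divide by the smallest (0.01213 mol): C 1.000, H 1.995, O 1.998

CH2O2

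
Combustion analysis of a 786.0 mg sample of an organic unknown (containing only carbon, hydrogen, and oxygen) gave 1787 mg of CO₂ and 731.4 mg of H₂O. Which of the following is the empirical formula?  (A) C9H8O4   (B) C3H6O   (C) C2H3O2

(B) C3H6O

mol C = 1.787 g CO₂ ÷ 44.009 g/mol = 0.040605 mol
mol H = 2 × 0.7314 g H₂O ÷ 18.015 g/mol = 0.081199 mol
mass O = 0.7860 − (0.48771 + 0.081849) = 0.21644 g → mol O = 0.21644 ÷ 15.999 = 0.013528 mol
Divide by the smallest (0.013528 mol): C 3.001, H 6.002, O 1.000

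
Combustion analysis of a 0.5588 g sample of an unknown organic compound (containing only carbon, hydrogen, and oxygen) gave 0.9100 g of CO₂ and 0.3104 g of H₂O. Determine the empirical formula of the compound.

C6H10O5

mol C = 0.9100 g CO₂ ÷ 44.009 g/mol = 0.020678 mol
mol H = 2 × 0.3104 g H₂O ÷ 18.015 g/mol = 0.034460 mol
mass O = 0.5588 − (0.24836 + 0.034736) = 0.27571 g → mol O = 0.27571 ÷ 15.999 = 0.017233 mol
Divide by the smallest (0.017233 mol): C 1.200, H 2.000, O 1.000
Multiplying each by 5 gives whole numbers: C 6.00, H 10.00, O 5.00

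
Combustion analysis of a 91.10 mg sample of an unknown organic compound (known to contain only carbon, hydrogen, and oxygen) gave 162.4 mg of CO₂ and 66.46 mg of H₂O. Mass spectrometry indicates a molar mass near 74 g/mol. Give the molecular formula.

mol C = 0.1624 g CO₂ ÷ 44.009 g/mol = 0.0036902 mol
mol H = 2 × 0.06646 g H₂O ÷ 18.015 g/mol = 0.0073783 mol
mass O = 0.09110 − (0.044322 + 0.0074373) = 0.039340 g → mol O = 0.039340 ÷ 15.999 = 0.0024589 mol
Divide by the smallest (0.0024589 mol): C 1.501, H 3.001, O 1.000
Multiplying each by 2 gives whole numbers: C 3.00, H 6.00, O 2.00
Empirical formula: C3H6O2
Empirical-formula mass = 74.08 g/mol; 74 ÷ 74.08 ≈ 1, so the molecular formula is C3H6O2.

C3H6O2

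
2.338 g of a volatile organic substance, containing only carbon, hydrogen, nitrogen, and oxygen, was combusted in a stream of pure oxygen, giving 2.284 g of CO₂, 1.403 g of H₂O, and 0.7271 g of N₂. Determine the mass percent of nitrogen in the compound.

mol C = 2.284 g CO₂ ÷ 44.009 g/mol = 0.051898 mol
mol H = 2 × 1.403 g H₂O ÷ 18.015 g/mol = 0.15576 mol
mol N = 2 × 0.7271 g N₂ ÷ 28.014 g/mol = 0.051910 mol
mass O = 2.338 − (0.62335 + 0.15701 + 0.72710) = 0.83054 g → mol O = 0.83054 ÷ 15.999 = 0.051912 mol
mass % N = 0.72710 g ÷ 2.338 g × 100%

31.10%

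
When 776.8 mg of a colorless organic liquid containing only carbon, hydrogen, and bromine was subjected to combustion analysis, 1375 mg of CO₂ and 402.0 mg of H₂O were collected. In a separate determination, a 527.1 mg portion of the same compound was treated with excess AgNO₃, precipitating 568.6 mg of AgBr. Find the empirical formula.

C7H10Br

mol C = 1.375 g CO₂ ÷ 44.009 g/mol = 0.031244 mol
mol H = 2 × 0.4020 g H₂O ÷ 18.015 g/mol = 0.044629 mol
From the AgBr data: mol Br per gram of compound = (0.5686 ÷ 187.772) ÷ 0.5271 = 0.0057449 mol/g, so in the 0.7768 g combustion sample mol Br = 0.0044626 mol
Divide by the smallest (0.0044626 mol): C 7.001, H 10.001, Br 1.000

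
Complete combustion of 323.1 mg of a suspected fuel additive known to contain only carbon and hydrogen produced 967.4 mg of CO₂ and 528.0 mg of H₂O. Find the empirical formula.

mol C = 0.9674 g CO₂ ÷ 44.009 g/mol = 0.021982 mol
mol H = 2 × 0.5280 g H₂O ÷ 18.015 g/mol = 0.058618 mol
Divide by the smallest (0.021982 mol): C 1.000, H 2.667
Multiplying each by 3 gives whole numbers: C 3.00, H 8.00

C3H8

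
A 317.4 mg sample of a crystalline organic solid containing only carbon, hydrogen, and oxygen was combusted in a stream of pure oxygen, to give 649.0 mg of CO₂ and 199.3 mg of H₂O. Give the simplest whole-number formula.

mol C = 0.6490 g CO₂ ÷ 44.009 g/mol = 0.014747 mol
mol H = 2 × 0.1993 g H₂O ÷ 18.015 g/mol = 0.022126 mol
mass O = 0.3174 − (0.17713 + 0.022303) = 0.11797 g → mol O = 0.11797 ÷ 15.999 = 0.0073736 mol
Divide by the smallest (0.0073736 mol): C 2.000, H 3.001, O 1.000

C2H3O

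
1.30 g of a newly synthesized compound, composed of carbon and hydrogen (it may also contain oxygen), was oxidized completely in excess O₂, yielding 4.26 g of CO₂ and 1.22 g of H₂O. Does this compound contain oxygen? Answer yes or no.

no

mol C = 4.26 g CO₂ ÷ 44.009 g/mol = 0.09680 mol
mol H = 2 × 1.22 g H₂O ÷ 18.015 g/mol = 0.1354 mol
C and H together account for 1.299 g — essentially the entire 1.30 g sample — so the compound contains no oxygen.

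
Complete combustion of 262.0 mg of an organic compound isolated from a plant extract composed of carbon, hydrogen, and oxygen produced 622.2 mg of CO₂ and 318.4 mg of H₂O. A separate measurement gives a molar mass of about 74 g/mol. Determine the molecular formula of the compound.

C4H10O

mol C = 0.6222 g CO₂ ÷ 44.009 g/mol = 0.014138 mol
mol H = 2 × 0.3184 g H₂O ÷ 18.015 g/mol = 0.035348 mol
mass O = 0.2620 − (0.16981 + 0.035631) = 0.056557 g → mol O = 0.056557 ÷ 15.999 = 0.0035350 mol
Divide by the smallest (0.0035350 mol): C 3.999, H 9.999, O 1.000
Empirical formula: C4H10O
Empirical-formula mass = 74.12 g/mol; 74 ÷ 74.12 ≈ 1, so the molecular formula is C4H10O.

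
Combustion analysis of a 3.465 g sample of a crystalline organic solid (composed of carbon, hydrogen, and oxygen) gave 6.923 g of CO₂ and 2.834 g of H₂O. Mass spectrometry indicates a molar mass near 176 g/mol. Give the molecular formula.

mol C = 6.923 g CO₂ ÷ 44.009 g/mol = 0.15731 mol
mol H = 2 × 2.834 g H₂O ÷ 18.015 g/mol = 0.31463 mol
mass O = 3.465 − (1.8894 + 0.31714) = 1.2584 g → mol O = 1.2584 ÷ 15.999 = 0.078656 mol
Divide by the smallest (0.078656 mol): C 2.000, H 4.000, O 1.000
Empirical formula: C2H4O
Empirical-formula mass = 44.05 g/mol; 176 ÷ 44.05 ≈ 4, so the molecular formula is C8H16O4.

C8H16O4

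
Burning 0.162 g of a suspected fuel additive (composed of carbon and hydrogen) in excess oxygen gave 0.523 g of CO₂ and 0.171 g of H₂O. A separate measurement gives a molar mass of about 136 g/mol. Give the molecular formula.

mol C = 0.523 g CO₂ ÷ 44.009 g/mol = 0.01188 mol
mol H = 2 × 0.171 g H₂O ÷ 18.015 g/mol = 0.01898 mol
Divide by the smallest (0.01188 mol): C 1.000, H 1.597
Multiplying each by 5 gives whole numbers: C 5.00, H 7.99
Empirical formula: C5H8
Empirical-formula mass = 68.12 g/mol; 136 ÷ 68.12 ≈ 2, so the molecular formula is C10H16.

C10H16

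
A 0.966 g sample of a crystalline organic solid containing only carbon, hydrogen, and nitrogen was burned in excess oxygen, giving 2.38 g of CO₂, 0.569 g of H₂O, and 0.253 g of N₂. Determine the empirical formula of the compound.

mol C = 2.38 g CO₂ ÷ 44.009 g/mol = 0.05408 mol
mol H = 2 × 0.569 g H₂O ÷ 18.015 g/mol = 0.06317 mol
mol N = 2 × 0.253 g N₂ ÷ 28.014 g/mol = 0.01806 mol
Divide by the smallest (0.01806 mol): C 2.994, H 3.497, N 1.000
Multiplying each by 2 gives whole numbers: C 5.99, H 6.99, N 2.00

C6H7N2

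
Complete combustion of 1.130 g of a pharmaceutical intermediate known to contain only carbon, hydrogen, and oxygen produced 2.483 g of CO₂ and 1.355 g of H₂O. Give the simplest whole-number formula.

C3H8O

mol C = 2.483 g CO₂ ÷ 44.009 g/mol = 0.056420 mol
mol H = 2 × 1.355 g H₂O ÷ 18.015 g/mol = 0.15043 mol
mass O = 1.130 − (0.67766 + 0.15163) = 0.30070 g → mol O = 0.30070 ÷ 15.999 = 0.018795 mol
Divide by the smallest (0.018795 mol): C 3.002, H 8.004, O 1.000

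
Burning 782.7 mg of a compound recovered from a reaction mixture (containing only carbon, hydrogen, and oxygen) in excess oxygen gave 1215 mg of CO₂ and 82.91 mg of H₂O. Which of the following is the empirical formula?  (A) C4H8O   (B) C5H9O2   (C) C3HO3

mol C = 1.215 g CO₂ ÷ 44.009 g/mol = 0.027608 mol
mol H = 2 × 0.08291 g H₂O ÷ 18.015 g/mol = 0.0092046 mol
mass O = 0.7827 − (0.33160 + 0.0092782) = 0.44182 g → mol O = 0.44182 ÷ 15.999 = 0.027616 mol
Divide by the smallest (0.0092046 mol): C 2.999, H 1.000, O 3.000

(C) C3HO3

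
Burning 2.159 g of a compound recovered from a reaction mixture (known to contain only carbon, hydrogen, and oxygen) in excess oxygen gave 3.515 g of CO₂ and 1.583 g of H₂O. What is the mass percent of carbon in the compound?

mol C = 3.515 g CO₂ ÷ 44.009 g/mol = 0.079870 mol
mol H = 2 × 1.583 g H₂O ÷ 18.015 g/mol = 0.17574 mol
mass O = 2.159 − (0.95932 + 0.17715) = 1.0225 g → mol O = 1.0225 ÷ 15.999 = 0.063912 mol
mass % C = 0.95932 g ÷ 2.159 g × 100%

44.43%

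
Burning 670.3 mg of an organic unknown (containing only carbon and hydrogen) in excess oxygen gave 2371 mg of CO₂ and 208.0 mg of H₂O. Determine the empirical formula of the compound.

C7H3

mol C = 2.371 g CO₂ ÷ 44.009 g/mol = 0.053875 mol
mol H = 2 × 0.2080 g H₂O ÷ 18.015 g/mol = 0.023092 mol
Divide by the smallest (0.023092 mol): C 2.333, H 1.000
Multiplying each by 3 gives whole numbers: C 7.00, H 3.00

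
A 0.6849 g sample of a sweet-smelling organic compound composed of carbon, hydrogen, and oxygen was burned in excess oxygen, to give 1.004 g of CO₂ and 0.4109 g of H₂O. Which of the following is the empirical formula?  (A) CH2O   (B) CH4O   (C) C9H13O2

(A) CH2O

mol C = 1.004 g CO₂ ÷ 44.009 g/mol = 0.022814 mol
mol H = 2 × 0.4109 g H₂O ÷ 18.015 g/mol = 0.045618 mol
mass O = 0.6849 − (0.27401 + 0.045982) = 0.36490 g → mol O = 0.36490 ÷ 15.999 = 0.022808 mol
Divide by the smallest (0.022808 mol): C 1.000, H 2.000, O 1.000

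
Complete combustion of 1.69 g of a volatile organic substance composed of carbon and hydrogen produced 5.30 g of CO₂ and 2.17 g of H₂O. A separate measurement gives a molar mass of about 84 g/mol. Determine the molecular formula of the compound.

mol C = 5.30 g CO₂ ÷ 44.009 g/mol = 0.1204 mol
mol H = 2 × 2.17 g H₂O ÷ 18.015 g/mol = 0.2409 mol
Divide by the smallest (0.1204 mol): C 1.000, H 2.000
Empirical formula: CH2
Empirical-formula mass = 14.03 g/mol; 84 ÷ 14.03 ≈ 6, so the molecular formula is C6H12.

C6H12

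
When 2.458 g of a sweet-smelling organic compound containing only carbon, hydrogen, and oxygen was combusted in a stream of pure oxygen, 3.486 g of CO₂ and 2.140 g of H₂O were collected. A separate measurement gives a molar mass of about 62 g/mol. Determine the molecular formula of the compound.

mol C = 3.486 g CO₂ ÷ 44.009 g/mol = 0.079211 mol
mol H = 2 × 2.140 g H₂O ÷ 18.015 g/mol = 0.23758 mol
mass O = 2.458 − (0.95140 + 0.23948) = 1.2671 g → mol O = 1.2671 ÷ 15.999 = 0.079200 mol
Divide by the smallest (0.079200 mol): C 1.000, H 3.000, O 1.000
Empirical formula: CH3O
Empirical-formula mass = 31.03 g/mol; 62 ÷ 31.03 ≈ 2, so the molecular formula is C2H6O2.

C2H6O2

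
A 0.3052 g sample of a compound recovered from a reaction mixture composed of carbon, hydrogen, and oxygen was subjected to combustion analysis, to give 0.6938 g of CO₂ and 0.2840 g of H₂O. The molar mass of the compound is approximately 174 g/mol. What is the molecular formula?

mol C = 0.6938 g CO₂ ÷ 44.009 g/mol = 0.015765 mol
mol H = 2 × 0.2840 g H₂O ÷ 18.015 g/mol = 0.031529 mol
mass O = 0.3052 − (0.18935 + 0.031782) = 0.084066 g → mol O = 0.084066 ÷ 15.999 = 0.0052544 mol
Divide by the smallest (0.0052544 mol): C 3.000, H 6.001, O 1.000
Empirical formula: C3H6O
Empirical-formula mass = 58.08 g/mol; 174 ÷ 58.08 ≈ 3, so the molecular formula is C9H18O3.

C9H18O3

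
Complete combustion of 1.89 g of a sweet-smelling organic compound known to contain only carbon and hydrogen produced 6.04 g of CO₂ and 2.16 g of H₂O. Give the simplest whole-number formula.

C4H7

mol C = 6.04 g CO₂ ÷ 44.009 g/mol = 0.1372 mol
mol H = 2 × 2.16 g H₂O ÷ 18.015 g/mol = 0.2398 mol
Divide by the smallest (0.1372 mol): C 1.000, H 1.747
Multiplying each by 4 gives whole numbers: C 4.00, H 6.99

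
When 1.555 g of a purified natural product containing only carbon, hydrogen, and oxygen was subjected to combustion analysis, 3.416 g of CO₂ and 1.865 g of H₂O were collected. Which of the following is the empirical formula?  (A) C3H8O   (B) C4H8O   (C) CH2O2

(A) C3H8O

mol C = 3.416 g CO₂ ÷ 44.009 g/mol = 0.077620 mol
mol H = 2 × 1.865 g H₂O ÷ 18.015 g/mol = 0.20705 mol
mass O = 1.555 − (0.93230 + 0.20871) = 0.41399 g → mol O = 0.41399 ÷ 15.999 = 0.025876 mol
Divide by the smallest (0.025876 mol): C 3.000, H 8.002, O 1.000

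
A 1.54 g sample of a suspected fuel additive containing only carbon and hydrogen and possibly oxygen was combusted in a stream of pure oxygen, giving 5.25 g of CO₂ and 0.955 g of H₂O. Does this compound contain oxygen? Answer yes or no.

mol C = 5.25 g CO₂ ÷ 44.009 g/mol = 0.1193 mol
mol H = 2 × 0.955 g H₂O ÷ 18.015 g/mol = 0.1060 mol
C and H together account for 1.540 g — essentially the entire 1.54 g sample — so the compound contains no oxygen.

no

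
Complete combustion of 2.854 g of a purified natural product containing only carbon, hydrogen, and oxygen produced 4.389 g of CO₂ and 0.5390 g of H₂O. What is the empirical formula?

C5H3O5

mol C = 4.389 g CO₂ ÷ 44.009 g/mol = 0.099730 mol
mol H = 2 × 0.5390 g H₂O ÷ 18.015 g/mol = 0.059839 mol
mass O = 2.854 − (1.1979 + 0.060318) = 1.5958 g → mol O = 1.5958 ÷ 15.999 = 0.099746 mol
Divide by the smallest (0.059839 mol): C 1.667, H 1.000, O 1.667
Multiplying each by 3 gives whole numbers: C 5.00, H 3.00, O 5.00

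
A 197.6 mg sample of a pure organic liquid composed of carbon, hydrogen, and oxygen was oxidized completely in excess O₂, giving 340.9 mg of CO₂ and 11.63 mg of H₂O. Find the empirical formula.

mol C = 0.3409 g CO₂ ÷ 44.009 g/mol = 0.0077461 mol
mol H = 2 × 0.01163 g H₂O ÷ 18.015 g/mol = 0.0012911 mol
mass O = 0.1976 − (0.093039 + 0.0013015) = 0.10326 g → mol O = 0.10326 ÷ 15.999 = 0.0064541 mol
Divide by the smallest (0.0012911 mol): C 5.999, H 1.000, O 4.999

C6HO5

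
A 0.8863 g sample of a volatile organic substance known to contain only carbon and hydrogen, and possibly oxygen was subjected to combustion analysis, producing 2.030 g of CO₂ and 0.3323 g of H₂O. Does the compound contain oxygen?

yes

mol C = 2.030 g CO₂ ÷ 44.009 g/mol = 0.046127 mol
mol H = 2 × 0.3323 g H₂O ÷ 18.015 g/mol = 0.036891 mol
C and H account for only 0.59122 g of the 0.8863 g sample; the remaining 0.29508 g must be oxygen.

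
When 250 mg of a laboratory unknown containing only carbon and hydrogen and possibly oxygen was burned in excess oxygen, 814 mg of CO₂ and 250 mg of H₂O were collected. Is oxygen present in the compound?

no

mol C = 0.814 g CO₂ ÷ 44.009 g/mol = 0.01850 mol
mol H = 2 × 0.250 g H₂O ÷ 18.015 g/mol = 0.02775 mol
C and H together account for 0.2501 g — essentially the entire 0.250 g sample — so the compound contains no oxygen.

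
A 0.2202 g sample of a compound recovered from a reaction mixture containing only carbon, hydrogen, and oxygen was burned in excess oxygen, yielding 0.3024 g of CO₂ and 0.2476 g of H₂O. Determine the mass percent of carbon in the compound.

mol C = 0.3024 g CO₂ ÷ 44.009 g/mol = 0.0068713 mol
mol H = 2 × 0.2476 g H₂O ÷ 18.015 g/mol = 0.027488 mol
mass O = 0.2202 − (0.082531 + 0.027708) = 0.10996 g → mol O = 0.10996 ÷ 15.999 = 0.0068730 mol
mass % C = 0.082531 g ÷ 0.2202 g × 100%

37.48%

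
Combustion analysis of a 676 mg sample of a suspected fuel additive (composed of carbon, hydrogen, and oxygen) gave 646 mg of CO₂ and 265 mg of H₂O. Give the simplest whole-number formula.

mol C = 0.646 g CO₂ ÷ 44.009 g/mol = 0.01468 mol
mol H = 2 × 0.265 g H₂O ÷ 18.015 g/mol = 0.02942 mol
mass O = 0.676 − (0.1763 + 0.02966) = 0.4700 g → mol O = 0.4700 ÷ 15.999 = 0.02938 mol
Divide by the smallest (0.01468 mol): C 1.000, H 2.004, O 2.001

CH2O2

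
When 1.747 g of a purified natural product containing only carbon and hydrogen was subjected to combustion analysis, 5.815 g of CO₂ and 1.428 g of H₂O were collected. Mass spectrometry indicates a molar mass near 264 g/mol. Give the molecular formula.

C20H24

mol C = 5.815 g CO₂ ÷ 44.009 g/mol = 0.13213 mol
mol H = 2 × 1.428 g H₂O ÷ 18.015 g/mol = 0.15853 mol
Divide by the smallest (0.13213 mol): C 1.000, H 1.200
Multiplying each by 5 gives whole numbers: C 5.00, H 6.00
Empirical formula: C5H6
Empirical-formula mass = 66.10 g/mol; 264 ÷ 66.10 ≈ 4, so the molecular formula is C20H24.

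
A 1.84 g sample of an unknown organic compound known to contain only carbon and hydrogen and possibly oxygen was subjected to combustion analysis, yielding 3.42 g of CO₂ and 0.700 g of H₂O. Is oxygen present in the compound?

yes

mol C = 3.42 g CO₂ ÷ 44.009 g/mol = 0.07771 mol
mol H = 2 × 0.700 g H₂O ÷ 18.015 g/mol = 0.07771 mol
C and H account for only 1.012 g of the 1.84 g sample; the remaining 0.8283 g must be oxygen.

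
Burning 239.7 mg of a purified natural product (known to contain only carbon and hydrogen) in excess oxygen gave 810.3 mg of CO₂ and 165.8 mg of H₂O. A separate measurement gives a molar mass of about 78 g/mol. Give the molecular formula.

C6H6

mol C = 0.8103 g CO₂ ÷ 44.009 g/mol = 0.018412 mol
mol H = 2 × 0.1658 g H₂O ÷ 18.015 g/mol = 0.018407 mol
Divide by the smallest (0.018407 mol): C 1.000, H 1.000
Empirical formula: CH
Empirical-formula mass = 13.02 g/mol; 78 ÷ 13.02 ≈ 6, so the molecular formula is C6H6.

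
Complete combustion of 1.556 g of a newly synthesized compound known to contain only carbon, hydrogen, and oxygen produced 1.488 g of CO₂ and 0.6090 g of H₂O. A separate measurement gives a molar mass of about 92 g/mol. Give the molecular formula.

C2H4O4

mol C = 1.488 g CO₂ ÷ 44.009 g/mol = 0.033811 mol
mol H = 2 × 0.6090 g H₂O ÷ 18.015 g/mol = 0.067610 mol
mass O = 1.556 − (0.40611 + 0.068151) = 1.0817 g → mol O = 1.0817 ÷ 15.999 = 0.067613 mol
Divide by the smallest (0.033811 mol): C 1.000, H 2.000, O 2.000
Empirical formula: CH2O2
Empirical-formula mass = 46.02 g/mol; 92 ÷ 46.02 ≈ 2, so the molecular formula is C2H4O4.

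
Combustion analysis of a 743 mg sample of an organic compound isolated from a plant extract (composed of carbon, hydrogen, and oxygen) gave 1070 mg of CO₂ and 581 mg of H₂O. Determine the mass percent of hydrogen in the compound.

mol C = 1.07 g CO₂ ÷ 44.009 g/mol = 0.02431 mol
mol H = 2 × 0.581 g H₂O ÷ 18.015 g/mol = 0.06450 mol
mass O = 0.743 − (0.2920 + 0.06502) = 0.3860 g → mol O = 0.3860 ÷ 15.999 = 0.02412 mol
mass % H = 0.06502 g ÷ 0.743 g × 100%

8.8%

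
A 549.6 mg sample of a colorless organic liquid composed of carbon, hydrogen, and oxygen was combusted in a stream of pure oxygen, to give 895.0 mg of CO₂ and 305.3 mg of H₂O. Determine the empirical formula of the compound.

mol C = 0.8950 g CO₂ ÷ 44.009 g/mol = 0.020337 mol
mol H = 2 × 0.3053 g H₂O ÷ 18.015 g/mol = 0.033894 mol
mass O = 0.5496 − (0.24426 + 0.034165) = 0.27117 g → mol O = 0.27117 ÷ 15.999 = 0.016949 mol
Divide by the smallest (0.016949 mol): C 1.200, H 2.000, O 1.000
Multiplying each by 5 gives whole numbers: C 6.00, H 10.00, O 5.00

C6H10O5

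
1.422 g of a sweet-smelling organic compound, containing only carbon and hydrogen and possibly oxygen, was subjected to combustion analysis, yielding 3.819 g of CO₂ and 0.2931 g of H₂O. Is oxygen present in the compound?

mol C = 3.819 g CO₂ ÷ 44.009 g/mol = 0.086778 mol
mol H = 2 × 0.2931 g H₂O ÷ 18.015 g/mol = 0.032540 mol
C and H account for only 1.0751 g of the 1.422 g sample; the remaining 0.34691 g must be oxygen.

yes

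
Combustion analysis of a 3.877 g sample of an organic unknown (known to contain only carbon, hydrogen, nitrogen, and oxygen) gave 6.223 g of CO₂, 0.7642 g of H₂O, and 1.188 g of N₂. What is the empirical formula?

C5H3N3O2

mol C = 6.223 g CO₂ ÷ 44.009 g/mol = 0.14140 mol
mol H = 2 × 0.7642 g H₂O ÷ 18.015 g/mol = 0.084840 mol
mol N = 2 × 1.188 g N₂ ÷ 28.014 g/mol = 0.084815 mol
mass O = 3.877 − (1.6984 + 0.085519 + 1.1880) = 0.90509 g → mol O = 0.90509 ÷ 15.999 = 0.056572 mol
Divide by the smallest (0.056572 mol): C 2.500, H 1.500, N 1.499, O 1.000
Multiplying each by 2 gives whole numbers: C 5.00, H 3.00, N 3.00, O 2.00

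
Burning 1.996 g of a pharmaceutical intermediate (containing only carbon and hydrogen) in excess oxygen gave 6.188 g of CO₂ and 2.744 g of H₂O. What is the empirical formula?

mol C = 6.188 g CO₂ ÷ 44.009 g/mol = 0.14061 mol
mol H = 2 × 2.744 g H₂O ÷ 18.015 g/mol = 0.30464 mol
Divide by the smallest (0.14061 mol): C 1.000, H 2.167
Multiplying each by 6 gives whole numbers: C 6.00, H 13.00

C6H13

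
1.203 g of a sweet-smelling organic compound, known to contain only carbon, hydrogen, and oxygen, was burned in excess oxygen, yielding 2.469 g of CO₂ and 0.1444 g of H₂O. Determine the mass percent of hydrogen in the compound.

1.34%

mol C = 2.469 g CO₂ ÷ 44.009 g/mol = 0.056102 mol
mol H = 2 × 0.1444 g H₂O ÷ 18.015 g/mol = 0.016031 mol
mass O = 1.203 − (0.67384 + 0.016159) = 0.51300 g → mol O = 0.51300 ÷ 15.999 = 0.032064 mol
mass % H = 0.016159 g ÷ 1.203 g × 100%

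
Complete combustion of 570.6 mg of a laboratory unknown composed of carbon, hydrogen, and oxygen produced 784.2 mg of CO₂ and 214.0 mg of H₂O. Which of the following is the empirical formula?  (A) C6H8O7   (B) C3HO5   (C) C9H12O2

mol C = 0.7842 g CO₂ ÷ 44.009 g/mol = 0.017819 mol
mol H = 2 × 0.2140 g H₂O ÷ 18.015 g/mol = 0.023758 mol
mass O = 0.5706 − (0.21402 + 0.023948) = 0.33263 g → mol O = 0.33263 ÷ 15.999 = 0.020790 mol
Divide by the smallest (0.017819 mol): C 1.000, H 1.333, O 1.167
Multiplying each by 6 gives whole numbers: C 6.00, H 8.00, O 7.00

(A) C6H8O7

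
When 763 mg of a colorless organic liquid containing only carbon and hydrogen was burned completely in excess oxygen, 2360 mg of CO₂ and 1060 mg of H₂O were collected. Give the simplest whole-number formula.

C5H11

mol C = 2.36 g CO₂ ÷ 44.009 g/mol = 0.05363 mol
mol H = 2 × 1.06 g H₂O ÷ 18.015 g/mol = 0.1177 mol
Divide by the smallest (0.05363 mol): C 1.000, H 2.194
Multiplying each by 5 gives whole numbers: C 5.00, H 10.97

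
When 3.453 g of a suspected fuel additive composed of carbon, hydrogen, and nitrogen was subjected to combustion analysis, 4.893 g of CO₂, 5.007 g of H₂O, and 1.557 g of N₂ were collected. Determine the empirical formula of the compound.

CH5N

mol C = 4.893 g CO₂ ÷ 44.009 g/mol = 0.11118 mol
mol H = 2 × 5.007 g H₂O ÷ 18.015 g/mol = 0.55587 mol
mol N = 2 × 1.557 g N₂ ÷ 28.014 g/mol = 0.11116 mol
Divide by the smallest (0.11116 mol): C 1.000, H 5.001, N 1.000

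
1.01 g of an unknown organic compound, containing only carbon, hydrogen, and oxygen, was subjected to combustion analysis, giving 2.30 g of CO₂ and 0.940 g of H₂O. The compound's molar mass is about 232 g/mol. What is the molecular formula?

mol C = 2.30 g CO₂ ÷ 44.009 g/mol = 0.05226 mol
mol H = 2 × 0.940 g H₂O ÷ 18.015 g/mol = 0.1044 mol
mass O = 1.01 − (0.6277 + 0.1052) = 0.2771 g → mol O = 0.2771 ÷ 15.999 = 0.01732 mol
Divide by the smallest (0.01732 mol): C 3.018, H 6.026, O 1.000
Empirical formula: C3H6O
Empirical-formula mass = 58.08 g/mol; 232 ÷ 58.08 ≈ 4, so the molecular formula is C12H24O4.

C12H24O4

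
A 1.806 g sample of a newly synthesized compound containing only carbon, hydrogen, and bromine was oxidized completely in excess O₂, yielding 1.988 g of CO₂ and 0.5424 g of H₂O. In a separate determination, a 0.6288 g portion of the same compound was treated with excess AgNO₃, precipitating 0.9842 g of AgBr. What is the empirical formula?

mol C = 1.988 g CO₂ ÷ 44.009 g/mol = 0.045173 mol
mol H = 2 × 0.5424 g H₂O ÷ 18.015 g/mol = 0.060216 mol
From the AgBr data: mol Br per gram of compound = (0.9842 ÷ 187.772) ÷ 0.6288 = 0.0083357 mol/g, so in the 1.806 g combustion sample mol Br = 0.015054 mol
Divide by the smallest (0.015054 mol): C 3.001, H 4.000, Br 1.000

C3H4Br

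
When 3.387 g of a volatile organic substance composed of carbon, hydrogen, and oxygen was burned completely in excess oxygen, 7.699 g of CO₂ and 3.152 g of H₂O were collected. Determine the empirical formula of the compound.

C3H6O

mol C = 7.699 g CO₂ ÷ 44.009 g/mol = 0.17494 mol
mol H = 2 × 3.152 g H₂O ÷ 18.015 g/mol = 0.34993 mol
mass O = 3.387 − (2.1012 + 0.35273) = 0.93305 g → mol O = 0.93305 ÷ 15.999 = 0.058319 mol
Divide by the smallest (0.058319 mol): C 3.000, H 6.000, O 1.000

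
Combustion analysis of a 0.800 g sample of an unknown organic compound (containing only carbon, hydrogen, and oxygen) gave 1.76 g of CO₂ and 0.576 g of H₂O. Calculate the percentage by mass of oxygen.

mol C = 1.76 g CO₂ ÷ 44.009 g/mol = 0.03999 mol
mol H = 2 × 0.576 g H₂O ÷ 18.015 g/mol = 0.06395 mol
mass O = 0.800 − (0.4803 + 0.06446) = 0.2552 g → mol O = 0.2552 ÷ 15.999 = 0.01595 mol
mass % O = 0.2552 g ÷ 0.800 g × 100%

31.9%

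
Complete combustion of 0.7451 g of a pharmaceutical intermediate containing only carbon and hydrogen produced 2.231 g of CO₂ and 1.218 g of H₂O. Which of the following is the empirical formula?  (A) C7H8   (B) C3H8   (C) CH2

(B) C3H8

mol C = 2.231 g CO₂ ÷ 44.009 g/mol = 0.050694 mol
mol H = 2 × 1.218 g H₂O ÷ 18.015 g/mol = 0.13522 mol
Divide by the smallest (0.050694 mol): C 1.000, H 2.667
Multiplying each by 3 gives whole numbers: C 3.00, H 8.00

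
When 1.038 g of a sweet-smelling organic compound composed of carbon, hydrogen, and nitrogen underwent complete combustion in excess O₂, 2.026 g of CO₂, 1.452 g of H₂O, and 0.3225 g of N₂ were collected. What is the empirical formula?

C2H7N

mol C = 2.026 g CO₂ ÷ 44.009 g/mol = 0.046036 mol
mol H = 2 × 1.452 g H₂O ÷ 18.015 g/mol = 0.16120 mol
mol N = 2 × 0.3225 g N₂ ÷ 28.014 g/mol = 0.023024 mol
Divide by the smallest (0.023024 mol): C 1.999, H 7.001, N 1.000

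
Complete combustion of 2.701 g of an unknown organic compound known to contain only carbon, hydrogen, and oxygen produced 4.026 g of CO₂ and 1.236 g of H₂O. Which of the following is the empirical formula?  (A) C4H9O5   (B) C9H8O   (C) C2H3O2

mol C = 4.026 g CO₂ ÷ 44.009 g/mol = 0.091481 mol
mol H = 2 × 1.236 g H₂O ÷ 18.015 g/mol = 0.13722 mol
mass O = 2.701 − (1.0988 + 0.13832) = 1.4639 g → mol O = 1.4639 ÷ 15.999 = 0.091500 mol
Divide by the smallest (0.091481 mol): C 1.000, H 1.500, O 1.000
Multiplying each by 2 gives whole numbers: C 2.00, H 3.00, O 2.00

(C) C2H3O2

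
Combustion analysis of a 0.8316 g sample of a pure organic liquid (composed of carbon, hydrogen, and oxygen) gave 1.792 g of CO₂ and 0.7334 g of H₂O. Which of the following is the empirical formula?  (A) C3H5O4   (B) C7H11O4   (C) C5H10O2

(C) C5H10O2

mol C = 1.792 g CO₂ ÷ 44.009 g/mol = 0.040719 mol
mol H = 2 × 0.7334 g H₂O ÷ 18.015 g/mol = 0.081421 mol
mass O = 0.8316 − (0.48908 + 0.082072) = 0.26045 g → mol O = 0.26045 ÷ 15.999 = 0.016279 mol
Divide by the smallest (0.016279 mol): C 2.501, H 5.002, O 1.000
Multiplying each by 2 gives whole numbers: C 5.00, H 10.00, O 2.00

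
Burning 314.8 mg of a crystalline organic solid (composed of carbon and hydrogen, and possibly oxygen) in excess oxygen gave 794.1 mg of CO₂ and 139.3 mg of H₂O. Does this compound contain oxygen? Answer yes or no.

yes

mol C = 0.7941 g CO₂ ÷ 44.009 g/mol = 0.018044 mol
mol H = 2 × 0.1393 g H₂O ÷ 18.015 g/mol = 0.015465 mol
C and H account for only 0.23232 g of the 0.3148 g sample; the remaining 0.082484 g must be oxygen.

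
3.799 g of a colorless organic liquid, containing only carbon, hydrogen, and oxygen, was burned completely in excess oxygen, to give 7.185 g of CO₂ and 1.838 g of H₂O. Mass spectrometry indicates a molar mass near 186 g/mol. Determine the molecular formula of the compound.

C8H10O5

mol C = 7.185 g CO₂ ÷ 44.009 g/mol = 0.16326 mol
mol H = 2 × 1.838 g H₂O ÷ 18.015 g/mol = 0.20405 mol
mass O = 3.799 − (1.9609 + 0.20568) = 1.6324 g → mol O = 1.6324 ÷ 15.999 = 0.10203 mol
Divide by the smallest (0.10203 mol): C 1.600, H 2.000, O 1.000
Multiplying each by 5 gives whole numbers: C 8.00, H 10.00, O 5.00
Empirical formula: C8H10O5
Empirical-formula mass = 186.16 g/mol; 186 ÷ 186.16 ≈ 1, so the molecular formula is C8H10O5.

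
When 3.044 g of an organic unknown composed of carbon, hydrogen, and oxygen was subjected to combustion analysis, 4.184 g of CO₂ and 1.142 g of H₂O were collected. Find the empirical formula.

mol C = 4.184 g CO₂ ÷ 44.009 g/mol = 0.095071 mol
mol H = 2 × 1.142 g H₂O ÷ 18.015 g/mol = 0.12678 mol
mass O = 3.044 − (1.1419 + 0.12780) = 1.7743 g → mol O = 1.7743 ÷ 15.999 = 0.11090 mol
Divide by the smallest (0.095071 mol): C 1.000, H 1.334, O 1.166
Multiplying each by 6 gives whole numbers: C 6.00, H 8.00, O 7.00

C6H8O7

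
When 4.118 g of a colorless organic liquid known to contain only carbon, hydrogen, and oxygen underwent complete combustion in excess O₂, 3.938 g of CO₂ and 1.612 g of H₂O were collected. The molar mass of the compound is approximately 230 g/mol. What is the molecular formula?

mol C = 3.938 g CO₂ ÷ 44.009 g/mol = 0.089482 mol
mol H = 2 × 1.612 g H₂O ÷ 18.015 g/mol = 0.17896 mol
mass O = 4.118 − (1.0748 + 0.18039) = 2.8628 g → mol O = 2.8628 ÷ 15.999 = 0.17894 mol
Divide by the smallest (0.089482 mol): C 1.000, H 2.000, O 2.000
Empirical formula: CH2O2
Empirical-formula mass = 46.02 g/mol; 230 ÷ 46.02 ≈ 5, so the molecular formula is C5H10O10.

C5H10O10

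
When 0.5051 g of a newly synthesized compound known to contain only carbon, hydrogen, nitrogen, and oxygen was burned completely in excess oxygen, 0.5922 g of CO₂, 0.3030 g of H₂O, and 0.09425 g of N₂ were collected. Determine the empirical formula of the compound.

C2H5NO2

mol C = 0.5922 g CO₂ ÷ 44.009 g/mol = 0.013456 mol
mol H = 2 × 0.3030 g H₂O ÷ 18.015 g/mol = 0.033639 mol
mol N = 2 × 0.09425 g N₂ ÷ 28.014 g/mol = 0.0067288 mol
mass O = 0.5051 − (0.16162 + 0.033908 + 0.094250) = 0.21532 g → mol O = 0.21532 ÷ 15.999 = 0.013458 mol
Divide by the smallest (0.0067288 mol): C 2.000, H 4.999, N 1.000, O 2.000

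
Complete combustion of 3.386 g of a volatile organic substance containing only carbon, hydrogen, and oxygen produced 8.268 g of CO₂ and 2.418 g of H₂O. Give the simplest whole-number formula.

C7H10O2

mol C = 8.268 g CO₂ ÷ 44.009 g/mol = 0.18787 mol
mol H = 2 × 2.418 g H₂O ÷ 18.015 g/mol = 0.26844 mol
mass O = 3.386 − (2.2565 + 0.27059) = 0.85889 g → mol O = 0.85889 ÷ 15.999 = 0.053684 mol
Divide by the smallest (0.053684 mol): C 3.500, H 5.000, O 1.000
Multiplying each by 2 gives whole numbers: C 7.00, H 10.00, O 2.00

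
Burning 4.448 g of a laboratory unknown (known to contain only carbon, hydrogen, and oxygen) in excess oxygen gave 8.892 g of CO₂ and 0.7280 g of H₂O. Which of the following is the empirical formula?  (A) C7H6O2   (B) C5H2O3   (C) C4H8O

(B) C5H2O3

mol C = 8.892 g CO₂ ÷ 44.009 g/mol = 0.20205 mol
mol H = 2 × 0.7280 g H₂O ÷ 18.015 g/mol = 0.080822 mol
mass O = 4.448 − (2.4268 + 0.081468) = 1.9397 g → mol O = 1.9397 ÷ 15.999 = 0.12124 mol
Divide by the smallest (0.080822 mol): C 2.500, H 1.000, O 1.500
Multiplying each by 2 gives whole numbers: C 5.00, H 2.00, O 3.00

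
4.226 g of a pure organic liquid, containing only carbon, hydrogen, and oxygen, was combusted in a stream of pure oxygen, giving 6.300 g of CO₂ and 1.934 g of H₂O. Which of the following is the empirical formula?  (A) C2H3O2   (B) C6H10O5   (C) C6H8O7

(A) C2H3O2

mol C = 6.300 g CO₂ ÷ 44.009 g/mol = 0.14315 mol
mol H = 2 × 1.934 g H₂O ÷ 18.015 g/mol = 0.21471 mol
mass O = 4.226 − (1.7194 + 0.21643) = 2.2902 g → mol O = 2.2902 ÷ 15.999 = 0.14314 mol
Divide by the smallest (0.14314 mol): C 1.000, H 1.500, O 1.000
Multiplying each by 2 gives whole numbers: C 2.00, H 3.00, O 2.00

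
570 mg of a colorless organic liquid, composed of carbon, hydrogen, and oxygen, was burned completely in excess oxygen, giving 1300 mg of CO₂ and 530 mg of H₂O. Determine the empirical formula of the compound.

C3H6O

mol C = 1.30 g CO₂ ÷ 44.009 g/mol = 0.02954 mol
mol H = 2 × 0.530 g H₂O ÷ 18.015 g/mol = 0.05884 mol
mass O = 0.570 − (0.3548 + 0.05931) = 0.1559 g → mol O = 0.1559 ÷ 15.999 = 0.009744 mol
Divide by the smallest (0.009744 mol): C 3.032, H 6.039, O 1.000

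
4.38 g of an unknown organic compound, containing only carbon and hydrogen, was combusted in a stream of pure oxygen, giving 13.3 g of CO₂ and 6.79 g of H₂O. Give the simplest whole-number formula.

C2H5

mol C = 13.3 g CO₂ ÷ 44.009 g/mol = 0.3022 mol
mol H = 2 × 6.79 g H₂O ÷ 18.015 g/mol = 0.7538 mol
Divide by the smallest (0.3022 mol): C 1.000, H 2.494
Multiplying each by 2 gives whole numbers: C 2.00, H 4.99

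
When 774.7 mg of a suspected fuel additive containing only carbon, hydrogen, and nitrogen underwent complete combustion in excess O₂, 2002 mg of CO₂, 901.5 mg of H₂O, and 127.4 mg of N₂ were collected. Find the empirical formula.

C5H11N

mol C = 2.002 g CO₂ ÷ 44.009 g/mol = 0.045491 mol
mol H = 2 × 0.9015 g H₂O ÷ 18.015 g/mol = 0.10008 mol
mol N = 2 × 0.1274 g N₂ ÷ 28.014 g/mol = 0.0090955 mol
Divide by the smallest (0.0090955 mol): C 5.001, H 11.004, N 1.000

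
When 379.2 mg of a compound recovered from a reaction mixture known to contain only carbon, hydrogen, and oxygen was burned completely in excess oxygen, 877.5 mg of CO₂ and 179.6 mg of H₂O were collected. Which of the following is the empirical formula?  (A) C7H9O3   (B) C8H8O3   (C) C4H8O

mol C = 0.8775 g CO₂ ÷ 44.009 g/mol = 0.019939 mol
mol H = 2 × 0.1796 g H₂O ÷ 18.015 g/mol = 0.019939 mol
mass O = 0.3792 − (0.23949 + 0.020098) = 0.11961 g → mol O = 0.11961 ÷ 15.999 = 0.0074763 mol
Divide by the smallest (0.0074763 mol): C 2.667, H 2.667, O 1.000
Multiplying each by 3 gives whole numbers: C 8.00, H 8.00, O 3.00

(B) C8H8O3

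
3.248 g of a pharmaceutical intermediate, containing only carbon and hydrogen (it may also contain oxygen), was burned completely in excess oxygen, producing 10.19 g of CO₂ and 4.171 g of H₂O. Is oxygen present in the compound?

no

mol C = 10.19 g CO₂ ÷ 44.009 g/mol = 0.23154 mol
mol H = 2 × 4.171 g H₂O ÷ 18.015 g/mol = 0.46306 mol
C and H together account for 3.2478 g — essentially the entire 3.248 g sample — so the compound contains no oxygen.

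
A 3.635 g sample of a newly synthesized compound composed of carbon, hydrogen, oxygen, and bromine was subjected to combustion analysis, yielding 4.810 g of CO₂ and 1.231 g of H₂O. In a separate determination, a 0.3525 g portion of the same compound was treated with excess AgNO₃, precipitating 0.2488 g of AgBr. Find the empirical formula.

C8H10BrO5

mol C = 4.810 g CO₂ ÷ 44.009 g/mol = 0.10930 mol
mol H = 2 × 1.231 g H₂O ÷ 18.015 g/mol = 0.13666 mol
From the AgBr data: mol Br per gram of compound = (0.2488 ÷ 187.772) ÷ 0.3525 = 0.0037589 mol/g, so in the 3.635 g combustion sample mol Br = 0.013664 mol
mass O = 3.635 − (1.3128 + 0.13776 + 1.0918) = 1.0927 g → mol O = 1.0927 ÷ 15.999 = 0.068299 mol
Divide by the smallest (0.013664 mol): C 7.999, H 10.002, Br 1.000, O 4.999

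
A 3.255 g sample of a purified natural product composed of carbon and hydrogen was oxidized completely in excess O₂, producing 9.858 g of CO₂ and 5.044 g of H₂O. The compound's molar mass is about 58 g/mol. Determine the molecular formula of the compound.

mol C = 9.858 g CO₂ ÷ 44.009 g/mol = 0.22400 mol
mol H = 2 × 5.044 g H₂O ÷ 18.015 g/mol = 0.55998 mol
Divide by the smallest (0.22400 mol): C 1.000, H 2.500
Multiplying each by 2 gives whole numbers: C 2.00, H 5.00
Empirical formula: C2H5
Empirical-formula mass = 29.06 g/mol; 58 ÷ 29.06 ≈ 2, so the molecular formula is C4H10.

C4H10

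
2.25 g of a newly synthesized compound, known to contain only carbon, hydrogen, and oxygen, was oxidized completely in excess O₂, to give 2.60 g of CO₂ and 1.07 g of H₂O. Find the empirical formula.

C2H4O3

mol C = 2.60 g CO₂ ÷ 44.009 g/mol = 0.05908 mol
mol H = 2 × 1.07 g H₂O ÷ 18.015 g/mol = 0.1188 mol
mass O = 2.25 − (0.7096 + 0.1197) = 1.421 g → mol O = 1.421 ÷ 15.999 = 0.08880 mol
Divide by the smallest (0.05908 mol): C 1.000, H 2.011, O 1.503
Multiplying each by 2 gives whole numbers: C 2.00, H 4.02, O 3.01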